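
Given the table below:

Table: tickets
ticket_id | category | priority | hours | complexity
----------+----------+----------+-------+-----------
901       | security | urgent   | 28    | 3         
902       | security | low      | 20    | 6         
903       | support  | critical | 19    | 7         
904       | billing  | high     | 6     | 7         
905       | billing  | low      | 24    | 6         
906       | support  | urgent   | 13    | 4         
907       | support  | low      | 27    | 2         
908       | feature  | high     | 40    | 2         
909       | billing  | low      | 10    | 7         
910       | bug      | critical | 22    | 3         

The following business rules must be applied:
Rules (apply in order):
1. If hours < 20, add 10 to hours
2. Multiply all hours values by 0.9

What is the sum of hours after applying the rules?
224.1

Step 1: Apply Rule 1 - Add 10 to records with hours < 20
  - 4 records affected: 48 + (4 × 10) = 88
  - Unaffected records: 161
  - Sum after Rule 1: 249
Step 2: Apply Rule 2 - Multiply all by 0.9
  - 249 × 0.9 = 224.1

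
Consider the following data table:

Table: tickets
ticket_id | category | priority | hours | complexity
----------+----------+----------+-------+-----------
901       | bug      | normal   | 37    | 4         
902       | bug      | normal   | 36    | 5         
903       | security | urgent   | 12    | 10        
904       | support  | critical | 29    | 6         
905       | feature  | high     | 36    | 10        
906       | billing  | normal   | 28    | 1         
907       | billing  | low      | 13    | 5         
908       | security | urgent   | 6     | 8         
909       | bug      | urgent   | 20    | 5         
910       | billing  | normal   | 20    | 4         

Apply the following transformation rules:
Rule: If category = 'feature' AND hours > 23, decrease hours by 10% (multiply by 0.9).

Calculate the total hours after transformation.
233.4

Step 1: Find records where category = 'feature' AND hours > 23
Step 2: 1 records match, summing to 36
Step 3: After multiplier: 36 × 0.9 = 32.4
Step 4: Unaffected records sum: 201
Step 5: Final sum = 32.4 + 201 = 233.4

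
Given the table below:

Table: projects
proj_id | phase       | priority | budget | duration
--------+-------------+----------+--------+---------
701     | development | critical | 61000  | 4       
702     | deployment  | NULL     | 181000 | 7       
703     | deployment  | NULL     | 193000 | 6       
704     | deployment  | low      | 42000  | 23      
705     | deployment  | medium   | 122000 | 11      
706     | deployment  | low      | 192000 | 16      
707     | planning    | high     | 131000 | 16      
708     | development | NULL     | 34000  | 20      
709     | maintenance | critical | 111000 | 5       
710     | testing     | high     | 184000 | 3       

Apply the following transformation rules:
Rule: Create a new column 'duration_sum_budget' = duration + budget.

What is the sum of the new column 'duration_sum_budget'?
1251111

Step 1: For each record, compute duration + budget
Example calculations:
  4 + 61000 = 61004
  7 + 181000 = 181007
  6 + 193000 = 193006
  ...
Step 2: Sum all derived values
Step 3: Total = 1251111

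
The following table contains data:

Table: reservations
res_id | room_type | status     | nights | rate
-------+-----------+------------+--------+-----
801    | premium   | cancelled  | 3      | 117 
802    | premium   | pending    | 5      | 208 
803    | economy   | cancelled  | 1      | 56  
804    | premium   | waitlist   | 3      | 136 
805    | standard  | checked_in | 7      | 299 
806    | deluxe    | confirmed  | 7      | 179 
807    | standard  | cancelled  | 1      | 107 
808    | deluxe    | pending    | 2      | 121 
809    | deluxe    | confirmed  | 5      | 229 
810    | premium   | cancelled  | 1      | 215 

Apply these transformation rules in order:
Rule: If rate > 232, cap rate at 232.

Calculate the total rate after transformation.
1600

Step 1: 1 records have rate > 232
Step 2: These records originally summed to 299
Step 3: After capping: 1 × 232 = 232
Step 4: Unaffected records sum: 1368
Step 5: Final sum = 232 + 1368 = 1600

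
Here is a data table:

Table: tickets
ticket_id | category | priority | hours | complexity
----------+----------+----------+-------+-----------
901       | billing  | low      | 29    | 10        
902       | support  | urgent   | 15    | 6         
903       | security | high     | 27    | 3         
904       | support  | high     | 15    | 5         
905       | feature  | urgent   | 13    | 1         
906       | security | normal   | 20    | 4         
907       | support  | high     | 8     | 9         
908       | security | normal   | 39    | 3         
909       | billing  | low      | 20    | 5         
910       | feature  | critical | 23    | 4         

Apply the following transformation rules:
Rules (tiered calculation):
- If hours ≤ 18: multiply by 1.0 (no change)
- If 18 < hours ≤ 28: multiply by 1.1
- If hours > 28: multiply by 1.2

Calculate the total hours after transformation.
231.6

Step 1: Tier 1 (hours ≤ 18): 4 records, sum = 51 × 1.0 = 51.0
Step 2: Tier 2 (18 < hours ≤ 28): 4 records, sum = 90 × 1.1 = 99.0
Step 3: Tier 3 (hours > 28): 2 records, sum = 68 × 1.2 = 81.6
Step 4: Final sum = 51.0 + 99.0 + 81.6 = 231.6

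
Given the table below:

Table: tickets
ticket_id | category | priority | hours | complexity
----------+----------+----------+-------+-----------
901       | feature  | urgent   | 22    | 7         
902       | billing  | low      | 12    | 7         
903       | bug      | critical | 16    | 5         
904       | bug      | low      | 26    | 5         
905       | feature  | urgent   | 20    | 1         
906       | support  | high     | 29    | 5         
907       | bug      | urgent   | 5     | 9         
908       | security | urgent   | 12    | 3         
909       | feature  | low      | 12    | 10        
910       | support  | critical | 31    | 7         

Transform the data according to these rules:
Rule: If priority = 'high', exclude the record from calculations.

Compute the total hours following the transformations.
156

Step 1: Identify records where priority = 'high'
Step 2: The excluded records sum to 29
Step 3: Original total hours = 185
Step 4: Remaining total = 185 - 29 = 156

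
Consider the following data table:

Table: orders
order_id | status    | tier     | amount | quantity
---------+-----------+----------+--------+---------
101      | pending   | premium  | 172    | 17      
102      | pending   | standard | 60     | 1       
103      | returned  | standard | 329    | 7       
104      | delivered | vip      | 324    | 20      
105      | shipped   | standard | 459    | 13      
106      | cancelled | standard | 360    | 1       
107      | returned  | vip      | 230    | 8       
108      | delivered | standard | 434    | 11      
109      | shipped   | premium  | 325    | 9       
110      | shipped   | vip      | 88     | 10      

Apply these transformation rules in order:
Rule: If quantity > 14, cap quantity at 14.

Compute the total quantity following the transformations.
88

Step 1: 2 records have quantity > 14
Step 2: These records originally summed to 37
Step 3: After capping: 2 × 14 = 28
Step 4: Unaffected records sum: 60
Step 5: Final sum = 28 + 60 = 88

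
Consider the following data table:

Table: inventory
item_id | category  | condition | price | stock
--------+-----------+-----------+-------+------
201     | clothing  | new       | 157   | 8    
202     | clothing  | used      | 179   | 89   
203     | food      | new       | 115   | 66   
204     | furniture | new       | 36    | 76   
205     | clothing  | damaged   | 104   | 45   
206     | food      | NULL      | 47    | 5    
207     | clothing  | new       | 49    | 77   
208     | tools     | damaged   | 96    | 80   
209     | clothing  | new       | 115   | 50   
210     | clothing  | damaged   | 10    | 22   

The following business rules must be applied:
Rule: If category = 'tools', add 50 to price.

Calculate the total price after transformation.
958

Step 1: Count records where category = 'tools': 1
Step 2: Total bonus added: 1 × 50 = 50
Step 3: Original sum of price: 908
Step 4: Final sum = 908 + 50 = 958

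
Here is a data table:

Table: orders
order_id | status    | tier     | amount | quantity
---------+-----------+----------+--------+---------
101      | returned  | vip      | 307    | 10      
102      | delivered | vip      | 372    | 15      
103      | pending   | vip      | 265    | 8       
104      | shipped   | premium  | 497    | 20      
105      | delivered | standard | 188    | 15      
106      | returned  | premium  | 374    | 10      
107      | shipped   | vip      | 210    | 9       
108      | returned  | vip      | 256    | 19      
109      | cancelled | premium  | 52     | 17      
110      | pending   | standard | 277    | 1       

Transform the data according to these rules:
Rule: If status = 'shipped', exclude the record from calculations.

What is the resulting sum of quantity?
95

Step 1: Identify records where status = 'shipped'
Step 2: The excluded records sum to 29
Step 3: Original total quantity = 124
Step 4: Remaining total = 124 - 29 = 95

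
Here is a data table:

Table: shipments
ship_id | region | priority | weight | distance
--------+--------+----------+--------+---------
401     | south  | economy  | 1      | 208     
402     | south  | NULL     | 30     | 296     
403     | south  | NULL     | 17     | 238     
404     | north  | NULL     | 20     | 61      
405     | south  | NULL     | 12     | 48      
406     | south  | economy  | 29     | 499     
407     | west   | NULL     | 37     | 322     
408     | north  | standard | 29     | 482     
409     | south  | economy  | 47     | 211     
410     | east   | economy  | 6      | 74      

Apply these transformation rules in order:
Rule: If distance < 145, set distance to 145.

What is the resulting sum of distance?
2691

Step 1: 3 records have distance < 145
Step 2: These records originally summed to 183
Step 3: After setting to minimum: 3 × 145 = 435
Step 4: Unaffected records sum: 2256
Step 5: Final sum = 435 + 2256 = 2691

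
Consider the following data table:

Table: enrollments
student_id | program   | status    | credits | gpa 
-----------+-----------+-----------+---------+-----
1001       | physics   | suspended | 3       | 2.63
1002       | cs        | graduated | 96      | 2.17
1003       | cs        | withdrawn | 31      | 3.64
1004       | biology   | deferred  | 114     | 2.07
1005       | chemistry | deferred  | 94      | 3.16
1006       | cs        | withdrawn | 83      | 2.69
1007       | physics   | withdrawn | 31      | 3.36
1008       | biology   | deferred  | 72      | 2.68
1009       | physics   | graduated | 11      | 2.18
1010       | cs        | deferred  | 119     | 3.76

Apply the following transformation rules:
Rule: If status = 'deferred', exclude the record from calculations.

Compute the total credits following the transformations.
255

Step 1: Identify records where status = 'deferred'
Step 2: The excluded records sum to 399
Step 3: Original total credits = 654
Step 4: Remaining total = 654 - 399 = 255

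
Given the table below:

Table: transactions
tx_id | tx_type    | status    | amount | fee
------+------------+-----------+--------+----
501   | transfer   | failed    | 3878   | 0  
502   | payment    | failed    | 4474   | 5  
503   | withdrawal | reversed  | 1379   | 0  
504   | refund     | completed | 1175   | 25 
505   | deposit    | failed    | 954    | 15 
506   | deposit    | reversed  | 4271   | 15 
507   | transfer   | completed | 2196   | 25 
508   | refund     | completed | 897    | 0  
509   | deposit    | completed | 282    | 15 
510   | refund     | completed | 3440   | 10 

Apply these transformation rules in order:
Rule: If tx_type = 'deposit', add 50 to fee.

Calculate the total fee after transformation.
260

Step 1: Count records where tx_type = 'deposit': 3
Step 2: Total bonus added: 3 × 50 = 150
Step 3: Original sum of fee: 110
Step 4: Final sum = 110 + 150 = 260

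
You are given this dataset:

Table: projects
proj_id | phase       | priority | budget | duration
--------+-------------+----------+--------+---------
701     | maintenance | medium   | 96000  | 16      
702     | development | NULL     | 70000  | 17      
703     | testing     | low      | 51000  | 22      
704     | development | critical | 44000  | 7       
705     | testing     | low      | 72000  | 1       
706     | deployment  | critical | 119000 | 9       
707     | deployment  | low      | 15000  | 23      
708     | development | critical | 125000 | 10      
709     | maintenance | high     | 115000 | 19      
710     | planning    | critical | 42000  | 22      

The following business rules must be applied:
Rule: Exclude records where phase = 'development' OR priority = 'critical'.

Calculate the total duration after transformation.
81

Step 1: Find records where phase = 'development' OR priority = 'critical'
Step 2: 5 records match, summing to 65
Step 3: Original sum: 146
Step 4: Remaining sum = 146 - 65 = 81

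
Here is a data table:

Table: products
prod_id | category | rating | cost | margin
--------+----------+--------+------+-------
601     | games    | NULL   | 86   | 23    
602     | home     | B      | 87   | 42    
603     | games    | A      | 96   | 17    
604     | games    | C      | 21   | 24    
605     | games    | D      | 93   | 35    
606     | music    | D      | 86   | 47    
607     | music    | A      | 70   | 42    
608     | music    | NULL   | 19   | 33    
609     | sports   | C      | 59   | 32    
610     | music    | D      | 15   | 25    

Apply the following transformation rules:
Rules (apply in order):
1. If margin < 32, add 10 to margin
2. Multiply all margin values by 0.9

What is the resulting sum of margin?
324.0

Step 1: Apply Rule 1 - Add 10 to records with margin < 32
  - 4 records affected: 89 + (4 × 10) = 129
  - Unaffected records: 231
  - Sum after Rule 1: 360
Step 2: Apply Rule 2 - Multiply all by 0.9
  - 360 × 0.9 = 324.0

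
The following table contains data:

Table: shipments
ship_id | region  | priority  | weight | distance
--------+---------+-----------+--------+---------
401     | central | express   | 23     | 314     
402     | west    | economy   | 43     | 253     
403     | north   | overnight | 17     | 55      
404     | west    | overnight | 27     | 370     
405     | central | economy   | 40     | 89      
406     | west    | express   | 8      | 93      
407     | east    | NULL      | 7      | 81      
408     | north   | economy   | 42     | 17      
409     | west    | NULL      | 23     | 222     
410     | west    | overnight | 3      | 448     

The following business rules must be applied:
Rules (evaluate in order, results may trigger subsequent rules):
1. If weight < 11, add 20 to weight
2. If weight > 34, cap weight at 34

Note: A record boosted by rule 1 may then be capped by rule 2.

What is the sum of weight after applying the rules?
270

Step 1: Apply rule 1 to records with weight < 11
  - 3 records get bonus of 20
  - Of these, 0 records then exceed 34 and get capped
Step 2: Apply rule 2 to records with weight > 34
  - 3 records (original) are capped
Step 3: Calculate final sum = 270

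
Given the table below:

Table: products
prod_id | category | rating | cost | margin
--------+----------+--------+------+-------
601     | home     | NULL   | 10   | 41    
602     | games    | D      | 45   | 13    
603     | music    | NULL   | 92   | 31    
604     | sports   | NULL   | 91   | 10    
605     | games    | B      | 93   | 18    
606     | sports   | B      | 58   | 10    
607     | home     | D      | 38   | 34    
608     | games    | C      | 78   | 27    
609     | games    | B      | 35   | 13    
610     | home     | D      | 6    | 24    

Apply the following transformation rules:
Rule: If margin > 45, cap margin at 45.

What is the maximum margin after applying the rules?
41

Step 1: Original maximum margin = 41
Step 2: Check cap of 45 against maximum
Step 3: No records exceed the cap (max 41 <= cap 45), so no capping applies
Step 4: Maximum after transformation = 41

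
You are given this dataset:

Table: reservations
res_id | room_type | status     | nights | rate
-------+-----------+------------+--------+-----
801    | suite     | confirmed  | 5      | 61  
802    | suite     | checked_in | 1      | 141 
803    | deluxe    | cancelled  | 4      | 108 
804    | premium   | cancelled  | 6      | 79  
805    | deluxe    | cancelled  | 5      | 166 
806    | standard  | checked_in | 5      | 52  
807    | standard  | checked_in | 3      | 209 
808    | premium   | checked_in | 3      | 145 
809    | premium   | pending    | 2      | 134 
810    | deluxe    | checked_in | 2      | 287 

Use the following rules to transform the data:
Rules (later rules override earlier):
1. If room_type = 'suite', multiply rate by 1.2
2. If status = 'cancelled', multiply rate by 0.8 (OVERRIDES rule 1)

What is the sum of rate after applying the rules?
1351.8

Step 1: Rule 2 takes priority for records with status = 'cancelled'
  - 3 records: 353 × 0.8 = 282.4
Step 2: Rule 1 applies to remaining records with room_type = 'suite'
  - 2 records: 202 × 1.2 = 242.4
Step 3: Other records unchanged: 827
Step 4: Final sum = 282.4 + 242.4 + 827 = 1351.8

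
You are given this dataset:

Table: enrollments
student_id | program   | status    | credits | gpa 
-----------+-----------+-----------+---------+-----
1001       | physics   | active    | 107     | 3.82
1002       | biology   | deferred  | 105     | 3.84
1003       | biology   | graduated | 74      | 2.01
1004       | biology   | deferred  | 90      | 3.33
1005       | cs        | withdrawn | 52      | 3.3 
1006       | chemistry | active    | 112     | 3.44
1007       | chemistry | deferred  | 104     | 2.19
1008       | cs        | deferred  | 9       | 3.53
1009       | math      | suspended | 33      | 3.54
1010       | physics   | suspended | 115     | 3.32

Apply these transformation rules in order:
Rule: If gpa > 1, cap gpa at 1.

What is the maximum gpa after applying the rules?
1

Step 1: Original maximum gpa = 3.84
Step 2: Apply cap at 1
Step 3: 10 records had gpa > 1 and were capped
Step 4: Maximum after transformation = 1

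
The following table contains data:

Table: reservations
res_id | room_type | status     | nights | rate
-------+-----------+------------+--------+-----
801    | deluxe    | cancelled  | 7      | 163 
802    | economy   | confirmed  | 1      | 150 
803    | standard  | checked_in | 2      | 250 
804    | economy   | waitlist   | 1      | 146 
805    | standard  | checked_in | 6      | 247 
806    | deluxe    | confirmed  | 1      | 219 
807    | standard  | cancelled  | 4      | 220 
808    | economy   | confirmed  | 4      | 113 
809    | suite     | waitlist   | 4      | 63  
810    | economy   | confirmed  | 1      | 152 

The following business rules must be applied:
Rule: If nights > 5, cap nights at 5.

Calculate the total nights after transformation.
28

Step 1: 2 records have nights > 5
Step 2: These records originally summed to 13
Step 3: After capping: 2 × 5 = 10
Step 4: Unaffected records sum: 18
Step 5: Final sum = 10 + 18 = 28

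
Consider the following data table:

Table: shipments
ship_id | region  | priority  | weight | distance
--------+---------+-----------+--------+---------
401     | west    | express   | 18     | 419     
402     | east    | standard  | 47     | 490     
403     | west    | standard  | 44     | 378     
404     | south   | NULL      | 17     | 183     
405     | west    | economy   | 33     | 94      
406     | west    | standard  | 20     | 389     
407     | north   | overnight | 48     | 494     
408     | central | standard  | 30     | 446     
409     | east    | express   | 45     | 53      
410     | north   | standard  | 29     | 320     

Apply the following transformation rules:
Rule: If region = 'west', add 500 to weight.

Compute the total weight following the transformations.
2331

Step 1: Count records where region = 'west': 4
Step 2: Total bonus added: 4 × 500 = 2000
Step 3: Original sum of weight: 331
Step 4: Final sum = 331 + 2000 = 2331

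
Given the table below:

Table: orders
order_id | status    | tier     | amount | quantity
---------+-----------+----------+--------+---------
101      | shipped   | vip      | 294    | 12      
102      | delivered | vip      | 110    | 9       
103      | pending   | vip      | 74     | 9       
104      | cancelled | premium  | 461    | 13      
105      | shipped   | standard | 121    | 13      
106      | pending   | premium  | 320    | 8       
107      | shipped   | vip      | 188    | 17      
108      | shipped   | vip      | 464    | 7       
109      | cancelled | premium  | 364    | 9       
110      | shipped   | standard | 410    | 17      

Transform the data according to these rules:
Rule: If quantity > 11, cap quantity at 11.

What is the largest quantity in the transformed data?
11

Step 1: Original maximum quantity = 17
Step 2: Apply cap at 11
Step 3: 5 records had quantity > 11 and were capped
Step 4: Maximum after transformation = 11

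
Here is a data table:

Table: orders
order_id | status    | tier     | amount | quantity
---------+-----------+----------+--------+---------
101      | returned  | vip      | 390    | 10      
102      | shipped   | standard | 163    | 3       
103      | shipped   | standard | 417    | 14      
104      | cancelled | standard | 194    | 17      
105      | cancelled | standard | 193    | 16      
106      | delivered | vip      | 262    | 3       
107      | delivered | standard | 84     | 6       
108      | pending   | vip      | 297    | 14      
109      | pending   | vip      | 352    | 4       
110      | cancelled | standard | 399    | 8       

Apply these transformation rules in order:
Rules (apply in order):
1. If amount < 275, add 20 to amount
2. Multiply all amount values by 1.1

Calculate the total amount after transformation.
3136.1

Step 1: Apply Rule 1 - Add 20 to records with amount < 275
  - 5 records affected: 896 + (5 × 20) = 996
  - Unaffected records: 1855
  - Sum after Rule 1: 2851
Step 2: Apply Rule 2 - Multiply all by 1.1
  - 2851 × 1.1 = 3136.1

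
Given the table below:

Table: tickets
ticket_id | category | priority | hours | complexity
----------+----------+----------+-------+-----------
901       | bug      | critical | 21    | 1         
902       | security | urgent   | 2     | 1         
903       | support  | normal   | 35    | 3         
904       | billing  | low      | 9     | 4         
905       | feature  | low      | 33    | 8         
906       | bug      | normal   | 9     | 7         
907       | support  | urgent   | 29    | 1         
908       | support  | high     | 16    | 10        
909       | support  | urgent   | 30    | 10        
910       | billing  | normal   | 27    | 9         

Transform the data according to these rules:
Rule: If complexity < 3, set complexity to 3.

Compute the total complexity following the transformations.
60

Step 1: 3 records have complexity < 3
Step 2: These records originally summed to 3
Step 3: After setting to minimum: 3 × 3 = 9
Step 4: Unaffected records sum: 51
Step 5: Final sum = 9 + 51 = 60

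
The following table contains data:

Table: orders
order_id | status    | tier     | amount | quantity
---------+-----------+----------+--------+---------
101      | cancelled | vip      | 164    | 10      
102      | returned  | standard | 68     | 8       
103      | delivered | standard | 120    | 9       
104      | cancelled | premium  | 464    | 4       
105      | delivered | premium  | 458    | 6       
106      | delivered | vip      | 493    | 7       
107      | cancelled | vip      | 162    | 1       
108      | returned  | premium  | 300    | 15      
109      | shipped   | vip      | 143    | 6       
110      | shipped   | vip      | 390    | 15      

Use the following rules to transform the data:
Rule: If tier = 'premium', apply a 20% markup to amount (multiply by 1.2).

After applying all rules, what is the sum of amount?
3006.4

Step 1: Records with tier = 'premium' have total amount = 1222
Step 2: Apply multiplier: 1222 × 1.2 = 1466.4
Step 3: Other records total: 1540
Step 4: Final sum = 1466.4 + 1540 = 3006.4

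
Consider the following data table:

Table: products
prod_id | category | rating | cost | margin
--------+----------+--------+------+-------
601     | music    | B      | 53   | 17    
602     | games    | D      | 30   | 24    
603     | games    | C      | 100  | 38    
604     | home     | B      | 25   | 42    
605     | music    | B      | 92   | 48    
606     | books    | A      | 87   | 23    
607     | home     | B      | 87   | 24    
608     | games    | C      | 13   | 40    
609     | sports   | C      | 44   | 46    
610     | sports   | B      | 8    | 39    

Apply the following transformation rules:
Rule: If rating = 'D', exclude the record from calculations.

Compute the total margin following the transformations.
317

Step 1: Identify records where rating = 'D'
Step 2: The excluded records sum to 24
Step 3: Original total margin = 341
Step 4: Remaining total = 341 - 24 = 317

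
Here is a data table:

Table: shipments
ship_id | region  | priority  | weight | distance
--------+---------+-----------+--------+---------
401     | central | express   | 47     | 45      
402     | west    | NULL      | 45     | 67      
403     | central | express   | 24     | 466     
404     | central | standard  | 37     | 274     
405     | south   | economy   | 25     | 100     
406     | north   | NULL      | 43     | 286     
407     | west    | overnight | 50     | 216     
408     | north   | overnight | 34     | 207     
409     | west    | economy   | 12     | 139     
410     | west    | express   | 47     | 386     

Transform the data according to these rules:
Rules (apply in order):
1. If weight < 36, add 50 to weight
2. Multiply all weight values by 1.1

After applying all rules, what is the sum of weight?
620.4

Step 1: Apply Rule 1 - Add 50 to records with weight < 36
  - 4 records affected: 95 + (4 × 50) = 295
  - Unaffected records: 269
  - Sum after Rule 1: 564
Step 2: Apply Rule 2 - Multiply all by 1.1
  - 564 × 1.1 = 620.4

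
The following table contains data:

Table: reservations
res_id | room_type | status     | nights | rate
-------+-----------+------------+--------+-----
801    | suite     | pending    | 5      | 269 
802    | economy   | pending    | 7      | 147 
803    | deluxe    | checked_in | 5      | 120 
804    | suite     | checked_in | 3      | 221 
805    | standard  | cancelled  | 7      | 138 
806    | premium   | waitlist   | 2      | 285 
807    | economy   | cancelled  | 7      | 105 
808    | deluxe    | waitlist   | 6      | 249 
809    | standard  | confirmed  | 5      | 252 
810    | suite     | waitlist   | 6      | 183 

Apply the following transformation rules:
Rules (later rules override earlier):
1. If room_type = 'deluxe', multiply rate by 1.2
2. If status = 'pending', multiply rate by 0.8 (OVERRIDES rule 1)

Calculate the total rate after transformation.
1959.6

Step 1: Rule 2 takes priority for records with status = 'pending'
  - 2 records: 416 × 0.8 = 332.8
Step 2: Rule 1 applies to remaining records with room_type = 'deluxe'
  - 2 records: 369 × 1.2 = 442.8
Step 3: Other records unchanged: 1184
Step 4: Final sum = 332.8 + 442.8 + 1184 = 1959.6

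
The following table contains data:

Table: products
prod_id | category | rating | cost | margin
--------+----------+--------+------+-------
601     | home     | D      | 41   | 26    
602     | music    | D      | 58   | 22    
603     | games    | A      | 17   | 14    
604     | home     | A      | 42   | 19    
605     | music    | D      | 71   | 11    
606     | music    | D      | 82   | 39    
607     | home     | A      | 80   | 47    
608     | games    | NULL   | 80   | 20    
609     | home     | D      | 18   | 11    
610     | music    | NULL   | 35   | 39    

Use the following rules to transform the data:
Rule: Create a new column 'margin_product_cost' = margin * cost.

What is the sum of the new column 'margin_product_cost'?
14280

Step 1: For each record, compute margin * cost
Example calculations:
  26 * 41 = 1066
  22 * 58 = 1276
  14 * 17 = 238
  ...
Step 2: Sum all derived values
Step 3: Total = 14280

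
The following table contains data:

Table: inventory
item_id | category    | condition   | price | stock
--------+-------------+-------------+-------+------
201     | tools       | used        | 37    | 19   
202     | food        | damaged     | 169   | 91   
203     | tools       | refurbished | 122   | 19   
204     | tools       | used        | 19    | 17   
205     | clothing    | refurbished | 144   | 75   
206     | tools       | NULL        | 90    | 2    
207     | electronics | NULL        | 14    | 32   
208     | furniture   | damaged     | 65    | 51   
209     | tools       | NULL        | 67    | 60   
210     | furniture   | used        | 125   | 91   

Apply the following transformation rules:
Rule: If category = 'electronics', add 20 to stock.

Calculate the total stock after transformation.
477

Step 1: Count records where category = 'electronics': 1
Step 2: Total bonus added: 1 × 20 = 20
Step 3: Original sum of stock: 457
Step 4: Final sum = 457 + 20 = 477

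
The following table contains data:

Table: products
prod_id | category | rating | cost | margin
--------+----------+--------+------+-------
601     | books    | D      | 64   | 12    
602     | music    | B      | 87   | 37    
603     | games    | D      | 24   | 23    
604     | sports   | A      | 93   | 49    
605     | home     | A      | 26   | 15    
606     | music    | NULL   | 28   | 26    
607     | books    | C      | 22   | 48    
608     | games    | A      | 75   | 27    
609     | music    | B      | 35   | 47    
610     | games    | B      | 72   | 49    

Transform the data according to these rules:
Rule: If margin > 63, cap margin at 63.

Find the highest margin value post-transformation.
49

Step 1: Original maximum margin = 49
Step 2: Check cap of 63 against maximum
Step 3: No records exceed the cap (max 49 <= cap 63), so no capping applies
Step 4: Maximum after transformation = 49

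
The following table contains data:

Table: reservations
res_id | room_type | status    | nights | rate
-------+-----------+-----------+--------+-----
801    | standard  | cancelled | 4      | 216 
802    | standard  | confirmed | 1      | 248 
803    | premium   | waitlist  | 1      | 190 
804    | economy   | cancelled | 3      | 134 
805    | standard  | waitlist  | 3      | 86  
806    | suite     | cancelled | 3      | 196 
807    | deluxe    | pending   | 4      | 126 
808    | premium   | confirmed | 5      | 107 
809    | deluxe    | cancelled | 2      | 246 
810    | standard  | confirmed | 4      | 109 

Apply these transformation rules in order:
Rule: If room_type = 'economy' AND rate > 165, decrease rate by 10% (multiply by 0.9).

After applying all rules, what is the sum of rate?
1658

Step 1: Find records where room_type = 'economy' AND rate > 165
Step 2: 0 records match, summing to 0
Step 3: After multiplier: 0 × 0.9 = 0.0
Step 4: Unaffected records sum: 1658
Step 5: Final sum = 0.0 + 1658 = 1658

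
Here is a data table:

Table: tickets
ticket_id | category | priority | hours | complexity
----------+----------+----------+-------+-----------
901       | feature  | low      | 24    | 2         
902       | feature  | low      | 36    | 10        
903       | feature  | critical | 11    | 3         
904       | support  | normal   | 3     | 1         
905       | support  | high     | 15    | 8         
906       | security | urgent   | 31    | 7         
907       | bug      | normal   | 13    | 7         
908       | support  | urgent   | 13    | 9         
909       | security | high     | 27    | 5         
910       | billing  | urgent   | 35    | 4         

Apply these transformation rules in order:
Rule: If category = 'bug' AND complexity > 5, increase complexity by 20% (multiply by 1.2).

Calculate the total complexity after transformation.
57.4

Step 1: Find records where category = 'bug' AND complexity > 5
Step 2: 1 records match, summing to 7
Step 3: After multiplier: 7 × 1.2 = 8.4
Step 4: Unaffected records sum: 49
Step 5: Final sum = 8.4 + 49 = 57.4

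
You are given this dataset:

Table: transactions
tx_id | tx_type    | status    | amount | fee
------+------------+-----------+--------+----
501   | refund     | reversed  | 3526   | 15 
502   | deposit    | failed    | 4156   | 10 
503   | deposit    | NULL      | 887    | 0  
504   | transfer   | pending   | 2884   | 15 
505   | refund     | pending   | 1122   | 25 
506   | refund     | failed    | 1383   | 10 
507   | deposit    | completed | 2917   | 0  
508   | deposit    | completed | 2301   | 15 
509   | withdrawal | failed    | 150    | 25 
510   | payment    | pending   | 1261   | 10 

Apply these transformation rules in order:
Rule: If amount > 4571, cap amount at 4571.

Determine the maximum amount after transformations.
4156

Step 1: Original maximum amount = 4156
Step 2: Check cap of 4571 against maximum
Step 3: No records exceed the cap (max 4156 <= cap 4571), so no capping applies
Step 4: Maximum after transformation = 4156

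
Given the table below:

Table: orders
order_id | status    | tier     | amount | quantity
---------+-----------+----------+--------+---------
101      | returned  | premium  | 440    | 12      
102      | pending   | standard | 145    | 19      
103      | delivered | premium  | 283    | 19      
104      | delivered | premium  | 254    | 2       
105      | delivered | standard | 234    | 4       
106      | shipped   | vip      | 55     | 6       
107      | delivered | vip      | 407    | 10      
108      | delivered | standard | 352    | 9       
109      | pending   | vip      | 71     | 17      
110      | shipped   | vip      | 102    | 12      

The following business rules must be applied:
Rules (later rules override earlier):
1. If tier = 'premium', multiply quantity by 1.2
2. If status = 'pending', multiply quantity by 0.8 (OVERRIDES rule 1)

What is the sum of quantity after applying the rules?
109.4

Step 1: Rule 2 takes priority for records with status = 'pending'
  - 2 records: 36 × 0.8 = 28.8
Step 2: Rule 1 applies to remaining records with tier = 'premium'
  - 3 records: 33 × 1.2 = 39.6
Step 3: Other records unchanged: 41
Step 4: Final sum = 28.8 + 39.6 + 41 = 109.4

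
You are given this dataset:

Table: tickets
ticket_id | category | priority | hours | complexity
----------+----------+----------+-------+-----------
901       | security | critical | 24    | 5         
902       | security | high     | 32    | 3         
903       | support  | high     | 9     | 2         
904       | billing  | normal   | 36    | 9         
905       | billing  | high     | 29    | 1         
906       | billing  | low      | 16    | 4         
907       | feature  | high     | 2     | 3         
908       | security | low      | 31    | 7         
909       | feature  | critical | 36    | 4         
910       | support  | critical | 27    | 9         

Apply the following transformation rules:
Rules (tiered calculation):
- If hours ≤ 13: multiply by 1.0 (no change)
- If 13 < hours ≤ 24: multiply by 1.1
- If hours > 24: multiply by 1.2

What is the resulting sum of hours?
284.2

Step 1: Tier 1 (hours ≤ 13): 2 records, sum = 11 × 1.0 = 11.0
Step 2: Tier 2 (13 < hours ≤ 24): 2 records, sum = 40 × 1.1 = 44.0
Step 3: Tier 3 (hours > 24): 6 records, sum = 191 × 1.2 = 229.2
Step 4: Final sum = 11.0 + 44.0 + 229.2 = 284.2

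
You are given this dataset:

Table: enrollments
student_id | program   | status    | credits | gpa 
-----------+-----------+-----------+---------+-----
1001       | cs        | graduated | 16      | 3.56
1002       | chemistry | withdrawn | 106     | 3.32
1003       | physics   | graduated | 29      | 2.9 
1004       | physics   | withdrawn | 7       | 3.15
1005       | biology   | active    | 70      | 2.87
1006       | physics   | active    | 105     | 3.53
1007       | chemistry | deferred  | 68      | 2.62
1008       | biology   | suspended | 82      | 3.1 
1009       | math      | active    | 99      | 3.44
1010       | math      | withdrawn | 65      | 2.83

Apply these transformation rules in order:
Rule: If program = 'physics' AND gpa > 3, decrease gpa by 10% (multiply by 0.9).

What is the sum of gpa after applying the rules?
30.65

Step 1: Find records where program = 'physics' AND gpa > 3
Step 2: 2 records match, summing to 6.68
Step 3: After multiplier: 6.68 × 0.9 = 6.01
Step 4: Unaffected records sum: 24.64
Step 5: Final sum = 6.01 + 24.64 = 30.65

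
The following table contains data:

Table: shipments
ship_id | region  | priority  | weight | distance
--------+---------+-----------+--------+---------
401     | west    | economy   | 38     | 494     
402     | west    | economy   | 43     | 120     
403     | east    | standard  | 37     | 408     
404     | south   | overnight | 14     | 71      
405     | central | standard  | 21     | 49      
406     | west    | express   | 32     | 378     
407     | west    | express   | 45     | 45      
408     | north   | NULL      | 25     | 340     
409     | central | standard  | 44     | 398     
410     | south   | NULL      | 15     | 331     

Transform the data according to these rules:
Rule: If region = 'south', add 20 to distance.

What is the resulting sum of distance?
2674

Step 1: Count records where region = 'south': 2
Step 2: Total bonus added: 2 × 20 = 40
Step 3: Original sum of distance: 2634
Step 4: Final sum = 2634 + 40 = 2674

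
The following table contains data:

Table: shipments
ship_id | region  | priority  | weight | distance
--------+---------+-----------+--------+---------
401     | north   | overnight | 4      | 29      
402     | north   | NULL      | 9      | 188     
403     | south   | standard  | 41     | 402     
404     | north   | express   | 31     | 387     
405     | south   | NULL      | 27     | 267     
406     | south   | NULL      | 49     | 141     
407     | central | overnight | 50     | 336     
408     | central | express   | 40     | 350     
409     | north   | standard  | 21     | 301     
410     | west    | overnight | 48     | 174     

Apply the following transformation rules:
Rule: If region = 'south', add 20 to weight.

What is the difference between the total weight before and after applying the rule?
60

Step 1: Original sum of weight = 320
Step 2: 3 records have region = 'south'
Step 3: Each affected record changes by 20
Step 4: Total change = 3 × 20 = 60
Step 5: New sum = 320 + 60 = 380
Step 6: Difference = |380 - 320| = 60
        (Sum increased by 60)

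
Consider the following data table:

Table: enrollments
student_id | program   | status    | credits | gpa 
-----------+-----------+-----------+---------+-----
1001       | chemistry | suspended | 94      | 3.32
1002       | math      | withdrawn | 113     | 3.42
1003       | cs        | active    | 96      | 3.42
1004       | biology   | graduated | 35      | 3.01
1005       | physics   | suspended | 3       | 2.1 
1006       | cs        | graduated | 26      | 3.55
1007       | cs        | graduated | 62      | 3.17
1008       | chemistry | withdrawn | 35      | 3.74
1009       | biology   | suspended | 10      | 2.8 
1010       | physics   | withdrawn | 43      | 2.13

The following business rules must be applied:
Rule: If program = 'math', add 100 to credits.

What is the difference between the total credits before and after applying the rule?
100

Step 1: Original sum of credits = 517
Step 2: 1 records have program = 'math'
Step 3: Each affected record changes by 100
Step 4: Total change = 1 × 100 = 100
Step 5: New sum = 517 + 100 = 617
Step 6: Difference = |617 - 517| = 100
        (Sum increased by 100)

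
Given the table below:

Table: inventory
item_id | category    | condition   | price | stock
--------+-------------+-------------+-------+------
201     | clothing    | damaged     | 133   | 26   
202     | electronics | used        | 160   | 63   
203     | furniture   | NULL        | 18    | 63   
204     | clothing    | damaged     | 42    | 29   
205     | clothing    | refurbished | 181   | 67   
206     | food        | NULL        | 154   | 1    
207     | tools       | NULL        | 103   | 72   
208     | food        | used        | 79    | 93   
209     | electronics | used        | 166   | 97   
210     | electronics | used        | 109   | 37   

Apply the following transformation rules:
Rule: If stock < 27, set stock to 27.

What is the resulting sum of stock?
575

Step 1: 2 records have stock < 27
Step 2: These records originally summed to 27
Step 3: After setting to minimum: 2 × 27 = 54
Step 4: Unaffected records sum: 521
Step 5: Final sum = 54 + 521 = 575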